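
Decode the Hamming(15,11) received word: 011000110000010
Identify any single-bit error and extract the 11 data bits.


Syndrome = 0: no error detected

Data: 10010000010 (no errors)


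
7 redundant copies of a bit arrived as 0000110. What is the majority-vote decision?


Ones: 2 out of 7
Threshold: 4

0 (2/7 voted 1)


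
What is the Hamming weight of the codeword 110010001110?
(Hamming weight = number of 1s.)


Counting 1s in 110010001110

6


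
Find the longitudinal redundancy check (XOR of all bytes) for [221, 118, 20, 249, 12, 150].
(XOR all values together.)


XOR chain: 221 ^ 118 ^ 20 ^ 249 ^ 12 ^ 150 = 220

220


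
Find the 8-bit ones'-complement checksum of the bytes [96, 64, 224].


Sum = 384 mod 256 = 128
Complement = 127

127


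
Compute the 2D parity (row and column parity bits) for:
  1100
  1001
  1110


Row parities: 001
Column parities: 1011

Row P: 001, Col P: 1011, Corner: 1


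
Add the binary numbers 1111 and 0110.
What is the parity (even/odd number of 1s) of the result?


1111 = 15
0110 = 6
Sum = 21 = 10101
1s count = 3

odd parity (3 ones in 10101)


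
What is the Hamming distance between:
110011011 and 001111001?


XOR: 111100010
Count of 1s: 5

5


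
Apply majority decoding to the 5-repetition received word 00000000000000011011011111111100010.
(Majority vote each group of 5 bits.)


Groups: 00000, 00000, 00000, 11011, 01111, 11111, 00010
Majority votes: 0001110

0001110


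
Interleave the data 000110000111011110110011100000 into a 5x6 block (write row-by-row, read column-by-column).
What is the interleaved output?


Matrix:
  000110
  000111
  011110
  110011
  100000
Read columns: 000110011000100111001111001010

000110011000100111001111001010


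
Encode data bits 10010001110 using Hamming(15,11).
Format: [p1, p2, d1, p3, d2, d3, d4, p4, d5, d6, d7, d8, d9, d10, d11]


Parity bits: p1=1, p2=1, p3=0, p4=1

111000110001110


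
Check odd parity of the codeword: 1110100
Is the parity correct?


Number of 1s: 4

No, parity error (4 ones)


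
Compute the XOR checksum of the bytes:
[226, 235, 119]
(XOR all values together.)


XOR chain: 226 ^ 235 ^ 119 = 126

126


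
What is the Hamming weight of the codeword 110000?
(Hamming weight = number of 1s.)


Counting 1s in 110000

2


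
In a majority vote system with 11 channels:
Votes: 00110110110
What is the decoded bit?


Ones: 6 out of 11
Threshold: 6

1 (6/11 voted 1)


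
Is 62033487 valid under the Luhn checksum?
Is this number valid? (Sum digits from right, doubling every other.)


Luhn sum = 32
32 mod 10 = 2

Invalid (Luhn sum mod 10 = 2)


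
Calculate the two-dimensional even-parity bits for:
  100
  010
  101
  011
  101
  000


Row parities: 110000
Column parities: 101

Row P: 110000, Col P: 101, Corner: 0


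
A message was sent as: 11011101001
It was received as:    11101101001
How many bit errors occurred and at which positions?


XOR: 00110000000

2 error(s) at position(s): 2, 3


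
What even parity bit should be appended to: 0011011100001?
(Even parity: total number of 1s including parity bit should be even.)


Number of 1s in data: 6
Parity bit: 0

0


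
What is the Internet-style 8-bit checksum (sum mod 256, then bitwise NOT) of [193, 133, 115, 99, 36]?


Sum = 576 mod 256 = 64
Complement = 191

191


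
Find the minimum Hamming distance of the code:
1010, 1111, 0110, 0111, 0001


Comparing all pairs, minimum distance: 1
Can detect 0 errors, correct 0 errors

1


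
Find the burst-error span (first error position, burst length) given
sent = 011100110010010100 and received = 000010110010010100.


XOR: 011110000000000000

Burst at position 1, length 4


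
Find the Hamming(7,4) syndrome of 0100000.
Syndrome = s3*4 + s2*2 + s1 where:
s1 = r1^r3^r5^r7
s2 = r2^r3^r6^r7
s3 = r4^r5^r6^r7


s1=0, s2=1, s3=0

Syndrome = 2 (error at position 2)


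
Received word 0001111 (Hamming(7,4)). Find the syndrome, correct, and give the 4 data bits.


Syndrome = 0: no error detected

Data: 0111 (no errors)


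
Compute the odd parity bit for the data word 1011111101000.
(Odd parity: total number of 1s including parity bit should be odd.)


Number of 1s in data: 8
Parity bit: 1

1


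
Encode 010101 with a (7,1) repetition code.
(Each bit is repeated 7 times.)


Each bit -> 7 copies

000000011111110000000111111100000001111111


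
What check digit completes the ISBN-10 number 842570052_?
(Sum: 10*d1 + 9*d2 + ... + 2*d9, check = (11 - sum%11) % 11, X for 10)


Weighted sum: 228
228 mod 11 = 8

Check digit: 3


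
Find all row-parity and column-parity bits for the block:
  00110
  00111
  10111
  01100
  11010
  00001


Row parities: 010011
Column parities: 00001

Row P: 010011, Col P: 00001, Corner: 1


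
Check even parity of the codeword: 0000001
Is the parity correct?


Number of 1s: 1

No, parity error (1 ones)


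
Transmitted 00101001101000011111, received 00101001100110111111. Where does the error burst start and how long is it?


XOR: 00000000001110100000

Burst at position 10, length 5


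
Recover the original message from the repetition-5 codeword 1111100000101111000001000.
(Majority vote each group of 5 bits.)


Groups: 11111, 00000, 10111, 10000, 01000
Majority votes: 10100

10100


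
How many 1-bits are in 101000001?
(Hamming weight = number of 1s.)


Counting 1s in 101000001

3


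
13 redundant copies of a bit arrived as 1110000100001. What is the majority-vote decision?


Ones: 5 out of 13
Threshold: 7

0 (5/13 voted 1)


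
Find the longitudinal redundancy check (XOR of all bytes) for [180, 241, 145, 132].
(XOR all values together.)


XOR chain: 180 ^ 241 ^ 145 ^ 132 = 80

80


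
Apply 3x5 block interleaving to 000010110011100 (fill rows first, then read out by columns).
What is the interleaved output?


Matrix:
  00001
  01100
  11100
Read columns: 001011011000100

001011011000100


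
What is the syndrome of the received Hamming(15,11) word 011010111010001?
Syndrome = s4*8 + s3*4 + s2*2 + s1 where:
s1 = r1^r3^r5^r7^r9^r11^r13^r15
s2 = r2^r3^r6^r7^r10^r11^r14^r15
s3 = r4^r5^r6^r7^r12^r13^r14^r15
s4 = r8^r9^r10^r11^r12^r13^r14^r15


s1=0, s2=1, s3=1, s4=0

Syndrome = 6 (error at position 6)


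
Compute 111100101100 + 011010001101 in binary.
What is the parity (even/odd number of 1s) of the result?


111100101100 = 3884
011010001101 = 1677
Sum = 5561 = 1010110111001
1s count = 8

even parity (8 ones in 1010110111001)


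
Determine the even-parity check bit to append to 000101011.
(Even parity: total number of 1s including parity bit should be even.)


Number of 1s in data: 4
Parity bit: 0

0


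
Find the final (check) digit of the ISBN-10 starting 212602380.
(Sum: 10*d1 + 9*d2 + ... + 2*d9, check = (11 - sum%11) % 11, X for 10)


Weighted sum: 133
133 mod 11 = 1

Check digit: X


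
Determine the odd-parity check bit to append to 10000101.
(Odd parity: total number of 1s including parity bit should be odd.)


Number of 1s in data: 3
Parity bit: 0

0


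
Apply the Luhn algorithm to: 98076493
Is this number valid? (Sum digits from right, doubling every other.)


Luhn sum = 43
43 mod 10 = 3

Invalid (Luhn sum mod 10 = 3)


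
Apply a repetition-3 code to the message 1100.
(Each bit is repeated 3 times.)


Each bit -> 3 copies

111111000000


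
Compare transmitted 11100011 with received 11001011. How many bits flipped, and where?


XOR: 00101000

2 error(s) at position(s): 2, 4


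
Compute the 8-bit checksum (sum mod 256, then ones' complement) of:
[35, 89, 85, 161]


Sum = 370 mod 256 = 114
Complement = 141

141


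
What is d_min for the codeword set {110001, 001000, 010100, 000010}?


Comparing all pairs, minimum distance: 2
Can detect 1 errors, correct 0 errors

2


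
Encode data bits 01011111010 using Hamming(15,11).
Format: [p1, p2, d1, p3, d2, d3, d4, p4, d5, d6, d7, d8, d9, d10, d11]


Parity bits: p1=0, p2=0, p3=0, p4=1

000010111111010


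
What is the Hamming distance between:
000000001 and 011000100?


XOR: 011000101
Count of 1s: 4

4


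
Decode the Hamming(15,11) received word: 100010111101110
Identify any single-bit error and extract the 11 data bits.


Syndrome = 7: error at position 7

Data: 01001101110 (corrected bit 7)


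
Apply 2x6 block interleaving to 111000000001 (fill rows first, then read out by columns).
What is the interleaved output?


Matrix:
  111000
  000001
Read columns: 101010000001

101010000001


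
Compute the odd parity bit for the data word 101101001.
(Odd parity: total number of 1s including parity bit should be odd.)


Number of 1s in data: 5
Parity bit: 0

0


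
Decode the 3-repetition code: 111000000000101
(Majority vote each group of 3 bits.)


Groups: 111, 000, 000, 000, 101
Majority votes: 10001

10001


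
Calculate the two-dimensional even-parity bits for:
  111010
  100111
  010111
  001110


Row parities: 0001
Column parities: 000100

Row P: 0001, Col P: 000100, Corner: 1


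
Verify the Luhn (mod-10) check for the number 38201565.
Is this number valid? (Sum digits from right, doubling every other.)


Luhn sum = 33
33 mod 10 = 3

Invalid (Luhn sum mod 10 = 3)


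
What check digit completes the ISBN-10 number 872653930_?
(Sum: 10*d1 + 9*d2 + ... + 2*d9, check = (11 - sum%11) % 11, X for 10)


Weighted sum: 291
291 mod 11 = 5

Check digit: 6


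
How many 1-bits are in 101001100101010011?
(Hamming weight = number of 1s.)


Counting 1s in 101001100101010011

9


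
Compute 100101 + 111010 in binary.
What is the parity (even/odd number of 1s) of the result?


100101 = 37
111010 = 58
Sum = 95 = 1011111
1s count = 6

even parity (6 ones in 1011111)


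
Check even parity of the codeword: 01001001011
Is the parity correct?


Number of 1s: 5

No, parity error (5 ones)


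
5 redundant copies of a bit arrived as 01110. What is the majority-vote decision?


Ones: 3 out of 5
Threshold: 3

1 (3/5 voted 1)


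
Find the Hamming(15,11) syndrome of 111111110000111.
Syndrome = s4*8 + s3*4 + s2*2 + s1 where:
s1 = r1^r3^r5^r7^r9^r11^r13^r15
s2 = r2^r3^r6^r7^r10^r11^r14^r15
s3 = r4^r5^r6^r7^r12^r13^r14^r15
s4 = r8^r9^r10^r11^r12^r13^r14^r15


s1=0, s2=0, s3=1, s4=0

Syndrome = 4 (error at position 4)


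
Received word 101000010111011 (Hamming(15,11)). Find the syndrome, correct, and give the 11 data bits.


Syndrome = 6: error at position 6

Data: 10100111011 (corrected bit 6)


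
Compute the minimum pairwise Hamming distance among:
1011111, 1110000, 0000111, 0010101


Comparing all pairs, minimum distance: 2
Can detect 1 errors, correct 0 errors

2


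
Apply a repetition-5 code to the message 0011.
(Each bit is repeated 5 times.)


Each bit -> 5 copies

00000000001111111111


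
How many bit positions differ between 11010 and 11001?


XOR: 00011
Count of 1s: 2

2


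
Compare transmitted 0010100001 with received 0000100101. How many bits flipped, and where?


XOR: 0010000100

2 error(s) at position(s): 2, 7


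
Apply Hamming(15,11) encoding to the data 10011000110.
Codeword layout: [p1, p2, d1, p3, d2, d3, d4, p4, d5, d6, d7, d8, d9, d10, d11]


Parity bits: p1=0, p2=1, p3=1, p4=1

011100111000110


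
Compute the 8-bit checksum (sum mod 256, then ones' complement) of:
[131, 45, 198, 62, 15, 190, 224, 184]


Sum = 1049 mod 256 = 25
Complement = 230

230


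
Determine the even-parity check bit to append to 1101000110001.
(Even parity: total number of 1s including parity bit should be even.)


Number of 1s in data: 6
Parity bit: 0

0


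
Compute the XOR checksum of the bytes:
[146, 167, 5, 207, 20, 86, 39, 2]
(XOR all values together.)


XOR chain: 146 ^ 167 ^ 5 ^ 207 ^ 20 ^ 86 ^ 39 ^ 2 = 152

152


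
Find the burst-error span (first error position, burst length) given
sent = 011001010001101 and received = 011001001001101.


XOR: 000000011000000

Burst at position 7, length 2


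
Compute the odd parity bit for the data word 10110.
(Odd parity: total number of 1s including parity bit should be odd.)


Number of 1s in data: 3
Parity bit: 0

0


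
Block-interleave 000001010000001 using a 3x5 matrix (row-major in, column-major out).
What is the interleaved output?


Matrix:
  00000
  10100
  00001
Read columns: 010000010000001

010000010000001


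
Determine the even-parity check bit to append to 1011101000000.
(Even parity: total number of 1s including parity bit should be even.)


Number of 1s in data: 5
Parity bit: 1

1


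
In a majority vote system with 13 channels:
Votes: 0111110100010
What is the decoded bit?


Ones: 7 out of 13
Threshold: 7

1 (7/13 voted 1)


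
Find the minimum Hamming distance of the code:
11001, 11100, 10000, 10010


Comparing all pairs, minimum distance: 1
Can detect 0 errors, correct 0 errors

1


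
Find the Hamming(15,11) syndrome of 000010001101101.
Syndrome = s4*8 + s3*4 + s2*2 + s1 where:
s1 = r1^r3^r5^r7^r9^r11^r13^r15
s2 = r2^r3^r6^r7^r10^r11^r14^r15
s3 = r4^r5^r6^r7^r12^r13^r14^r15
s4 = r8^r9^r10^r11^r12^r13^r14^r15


s1=0, s2=0, s3=0, s4=1

Syndrome = 8 (error at position 8)


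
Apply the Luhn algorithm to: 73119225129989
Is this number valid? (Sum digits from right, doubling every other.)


Luhn sum = 69
69 mod 10 = 9

Invalid (Luhn sum mod 10 = 9)


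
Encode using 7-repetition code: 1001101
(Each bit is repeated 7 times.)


Each bit -> 7 copies

1111111000000000000001111111111111100000001111111


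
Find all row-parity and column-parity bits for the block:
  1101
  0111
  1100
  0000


Row parities: 1100
Column parities: 0110

Row P: 1100, Col P: 0110, Corner: 0


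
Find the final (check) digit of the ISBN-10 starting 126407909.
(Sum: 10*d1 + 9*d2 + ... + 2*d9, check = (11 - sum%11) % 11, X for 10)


Weighted sum: 193
193 mod 11 = 6

Check digit: 5


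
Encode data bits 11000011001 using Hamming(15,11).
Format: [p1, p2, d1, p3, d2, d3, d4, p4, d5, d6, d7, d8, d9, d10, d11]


Parity bits: p1=0, p2=1, p3=1, p4=1

011110010011001


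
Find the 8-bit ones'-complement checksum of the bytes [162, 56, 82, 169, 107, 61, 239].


Sum = 876 mod 256 = 108
Complement = 147

147


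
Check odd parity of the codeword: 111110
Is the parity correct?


Number of 1s: 5

Yes, parity is correct (5 ones)


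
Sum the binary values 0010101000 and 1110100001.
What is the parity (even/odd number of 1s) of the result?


0010101000 = 168
1110100001 = 929
Sum = 1097 = 10001001001
1s count = 4

even parity (4 ones in 10001001001)


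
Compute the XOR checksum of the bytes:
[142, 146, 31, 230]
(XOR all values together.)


XOR chain: 142 ^ 146 ^ 31 ^ 230 = 229

229


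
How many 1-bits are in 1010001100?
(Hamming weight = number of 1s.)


Counting 1s in 1010001100

4


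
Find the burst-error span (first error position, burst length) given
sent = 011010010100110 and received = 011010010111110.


XOR: 000000000011000

Burst at position 10, length 2


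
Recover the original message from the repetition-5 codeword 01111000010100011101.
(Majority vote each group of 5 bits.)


Groups: 01111, 00001, 01000, 11101
Majority votes: 1001

1001


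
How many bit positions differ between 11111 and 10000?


XOR: 01111
Count of 1s: 4

4


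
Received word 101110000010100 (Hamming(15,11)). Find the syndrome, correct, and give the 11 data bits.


Syndrome = 5: error at position 5

Data: 10000010100 (corrected bit 5)


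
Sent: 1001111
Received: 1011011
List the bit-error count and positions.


XOR: 0010100

2 error(s) at position(s): 2, 4


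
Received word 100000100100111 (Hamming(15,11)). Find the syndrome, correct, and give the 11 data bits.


Syndrome = 0: no error detected

Data: 00010100111 (no errors)


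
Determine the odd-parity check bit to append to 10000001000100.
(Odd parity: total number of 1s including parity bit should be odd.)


Number of 1s in data: 3
Parity bit: 0

0


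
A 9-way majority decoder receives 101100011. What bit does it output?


Ones: 5 out of 9
Threshold: 5

1 (5/9 voted 1)


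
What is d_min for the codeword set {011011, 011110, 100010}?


Comparing all pairs, minimum distance: 2
Can detect 1 errors, correct 0 errors

2


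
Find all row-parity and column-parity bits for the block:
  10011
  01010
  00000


Row parities: 100
Column parities: 11001

Row P: 100, Col P: 11001, Corner: 1


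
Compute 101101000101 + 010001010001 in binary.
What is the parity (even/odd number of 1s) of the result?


101101000101 = 2885
010001010001 = 1105
Sum = 3990 = 111110010110
1s count = 8

even parity (8 ones in 111110010110)


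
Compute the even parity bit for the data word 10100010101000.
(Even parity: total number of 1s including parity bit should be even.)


Number of 1s in data: 5
Parity bit: 1

1


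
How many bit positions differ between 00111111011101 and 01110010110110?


XOR: 01001101101011
Count of 1s: 8

8


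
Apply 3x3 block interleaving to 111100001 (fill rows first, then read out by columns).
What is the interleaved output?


Matrix:
  111
  100
  001
Read columns: 110100101

110100101


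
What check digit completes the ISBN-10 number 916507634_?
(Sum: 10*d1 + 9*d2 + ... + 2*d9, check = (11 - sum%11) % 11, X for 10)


Weighted sum: 258
258 mod 11 = 5

Check digit: 6


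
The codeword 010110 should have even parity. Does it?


Number of 1s: 3

No, parity error (3 ones)


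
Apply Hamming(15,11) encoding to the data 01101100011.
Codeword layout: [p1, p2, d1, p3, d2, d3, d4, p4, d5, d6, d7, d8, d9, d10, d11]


Parity bits: p1=1, p2=0, p3=0, p4=0

100011001100011


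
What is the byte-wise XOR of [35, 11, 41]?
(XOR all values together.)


XOR chain: 35 ^ 11 ^ 41 = 1

1


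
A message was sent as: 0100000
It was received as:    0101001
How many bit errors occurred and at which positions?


XOR: 0001001

2 error(s) at position(s): 3, 6


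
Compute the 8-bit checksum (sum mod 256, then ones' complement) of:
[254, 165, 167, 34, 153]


Sum = 773 mod 256 = 5
Complement = 250

250


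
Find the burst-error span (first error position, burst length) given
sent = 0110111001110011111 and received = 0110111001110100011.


XOR: 0000000000000111100

Burst at position 13, length 4


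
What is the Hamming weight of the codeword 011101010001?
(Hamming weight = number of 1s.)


Counting 1s in 011101010001

6


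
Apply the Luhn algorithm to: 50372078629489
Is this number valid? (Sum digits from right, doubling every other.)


Luhn sum = 65
65 mod 10 = 5

Invalid (Luhn sum mod 10 = 5)


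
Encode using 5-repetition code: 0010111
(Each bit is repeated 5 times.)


Each bit -> 5 copies

00000000001111100000111111111111111


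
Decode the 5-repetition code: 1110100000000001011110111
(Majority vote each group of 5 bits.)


Groups: 11101, 00000, 00000, 10111, 10111
Majority votes: 10011

10011


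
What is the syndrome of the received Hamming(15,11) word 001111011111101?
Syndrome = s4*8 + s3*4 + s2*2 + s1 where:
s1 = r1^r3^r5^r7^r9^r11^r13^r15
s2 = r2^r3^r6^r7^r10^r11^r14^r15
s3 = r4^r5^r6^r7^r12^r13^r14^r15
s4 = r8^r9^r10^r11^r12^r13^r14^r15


s1=0, s2=1, s3=0, s4=1

Syndrome = 10 (error at position 10)


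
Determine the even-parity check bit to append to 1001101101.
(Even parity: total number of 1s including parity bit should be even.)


Number of 1s in data: 6
Parity bit: 0

0


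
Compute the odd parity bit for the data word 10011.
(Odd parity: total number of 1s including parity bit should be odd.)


Number of 1s in data: 3
Parity bit: 0

0


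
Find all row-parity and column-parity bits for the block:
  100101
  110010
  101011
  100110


Row parities: 1101
Column parities: 011010

Row P: 1101, Col P: 011010, Corner: 1


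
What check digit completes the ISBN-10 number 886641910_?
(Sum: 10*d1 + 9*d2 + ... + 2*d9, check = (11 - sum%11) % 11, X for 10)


Weighted sum: 310
310 mod 11 = 2

Check digit: 9


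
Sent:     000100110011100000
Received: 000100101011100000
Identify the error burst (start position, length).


XOR: 000000011000000000

Burst at position 7, length 2


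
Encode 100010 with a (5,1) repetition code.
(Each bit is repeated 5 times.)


Each bit -> 5 copies

111110000000000000001111100000


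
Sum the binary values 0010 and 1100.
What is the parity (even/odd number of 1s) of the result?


0010 = 2
1100 = 12
Sum = 14 = 1110
1s count = 3

odd parity (3 ones in 1110)


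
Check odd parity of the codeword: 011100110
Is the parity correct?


Number of 1s: 5

Yes, parity is correct (5 ones)


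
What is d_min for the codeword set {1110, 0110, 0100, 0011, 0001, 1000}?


Comparing all pairs, minimum distance: 1
Can detect 0 errors, correct 0 errors

1


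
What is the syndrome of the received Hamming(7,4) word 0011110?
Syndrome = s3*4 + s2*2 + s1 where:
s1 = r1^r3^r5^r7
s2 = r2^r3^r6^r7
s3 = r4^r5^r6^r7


s1=0, s2=0, s3=1

Syndrome = 4 (error at position 4)


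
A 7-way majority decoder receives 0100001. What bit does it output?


Ones: 2 out of 7
Threshold: 4

0 (2/7 voted 1)


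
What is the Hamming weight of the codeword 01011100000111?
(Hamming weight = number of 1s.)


Counting 1s in 01011100000111

7


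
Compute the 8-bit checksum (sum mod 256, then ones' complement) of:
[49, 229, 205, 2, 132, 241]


Sum = 858 mod 256 = 90
Complement = 165

165


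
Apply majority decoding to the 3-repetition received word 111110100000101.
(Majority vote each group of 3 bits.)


Groups: 111, 110, 100, 000, 101
Majority votes: 11001

11001


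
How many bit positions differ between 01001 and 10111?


XOR: 11110
Count of 1s: 4

4


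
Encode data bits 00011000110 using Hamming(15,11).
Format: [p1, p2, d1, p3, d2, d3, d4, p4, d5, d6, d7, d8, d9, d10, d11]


Parity bits: p1=1, p2=0, p3=1, p4=1

100100111000110


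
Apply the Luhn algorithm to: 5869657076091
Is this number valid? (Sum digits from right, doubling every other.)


Luhn sum = 61
61 mod 10 = 1

Invalid (Luhn sum mod 10 = 1)


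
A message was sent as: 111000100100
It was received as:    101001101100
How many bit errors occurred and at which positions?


XOR: 010001001000

3 error(s) at position(s): 1, 5, 8


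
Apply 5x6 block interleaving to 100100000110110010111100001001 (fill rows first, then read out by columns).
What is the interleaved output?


Matrix:
  100100
  000110
  110010
  111100
  001001
Read columns: 101100011000011110100110000001

101100011000011110100110000001


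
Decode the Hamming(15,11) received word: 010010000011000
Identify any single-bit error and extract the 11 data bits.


Syndrome = 0: no error detected

Data: 01000011000 (no errors)


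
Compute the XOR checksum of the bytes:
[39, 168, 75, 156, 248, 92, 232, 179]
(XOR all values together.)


XOR chain: 39 ^ 168 ^ 75 ^ 156 ^ 248 ^ 92 ^ 232 ^ 179 = 167

167


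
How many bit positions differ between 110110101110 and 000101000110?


XOR: 110011101000
Count of 1s: 6

6


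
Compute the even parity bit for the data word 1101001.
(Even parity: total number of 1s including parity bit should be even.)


Number of 1s in data: 4
Parity bit: 0

0


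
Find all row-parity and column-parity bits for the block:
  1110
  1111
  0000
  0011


Row parities: 1000
Column parities: 0010

Row P: 1000, Col P: 0010, Corner: 1


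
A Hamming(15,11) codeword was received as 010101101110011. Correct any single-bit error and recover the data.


Syndrome = 14: error at position 14

Data: 00111110001 (corrected bit 14)


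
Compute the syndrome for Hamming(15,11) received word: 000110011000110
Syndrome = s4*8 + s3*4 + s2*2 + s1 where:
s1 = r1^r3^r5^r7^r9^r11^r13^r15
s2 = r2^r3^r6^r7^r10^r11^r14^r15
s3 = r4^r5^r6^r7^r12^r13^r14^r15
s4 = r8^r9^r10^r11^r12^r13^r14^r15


s1=1, s2=1, s3=0, s4=0

Syndrome = 3 (error at position 3)


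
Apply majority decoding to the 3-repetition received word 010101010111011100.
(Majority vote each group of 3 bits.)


Groups: 010, 101, 010, 111, 011, 100
Majority votes: 010110

010110


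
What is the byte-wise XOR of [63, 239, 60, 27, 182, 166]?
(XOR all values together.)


XOR chain: 63 ^ 239 ^ 60 ^ 27 ^ 182 ^ 166 = 231

231


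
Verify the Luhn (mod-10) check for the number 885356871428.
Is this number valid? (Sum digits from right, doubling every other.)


Luhn sum = 58
58 mod 10 = 8

Invalid (Luhn sum mod 10 = 8)


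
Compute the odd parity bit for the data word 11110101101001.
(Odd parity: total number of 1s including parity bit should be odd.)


Number of 1s in data: 9
Parity bit: 0

0


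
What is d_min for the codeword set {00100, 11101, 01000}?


Comparing all pairs, minimum distance: 2
Can detect 1 errors, correct 0 errors

2


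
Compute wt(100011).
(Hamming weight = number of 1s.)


Counting 1s in 100011

3


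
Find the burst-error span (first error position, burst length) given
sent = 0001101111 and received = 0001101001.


XOR: 0000000110

Burst at position 7, length 2


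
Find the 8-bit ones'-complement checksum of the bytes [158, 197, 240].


Sum = 595 mod 256 = 83
Complement = 172

172


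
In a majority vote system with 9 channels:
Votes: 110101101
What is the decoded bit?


Ones: 6 out of 9
Threshold: 5

1 (6/9 voted 1)


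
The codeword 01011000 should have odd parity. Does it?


Number of 1s: 3

Yes, parity is correct (3 ones)


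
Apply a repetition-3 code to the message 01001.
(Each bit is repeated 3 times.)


Each bit -> 3 copies

000111000000111


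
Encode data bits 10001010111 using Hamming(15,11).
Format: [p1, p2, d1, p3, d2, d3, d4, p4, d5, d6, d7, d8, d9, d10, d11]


Parity bits: p1=1, p2=0, p3=1, p4=1

101100011010111


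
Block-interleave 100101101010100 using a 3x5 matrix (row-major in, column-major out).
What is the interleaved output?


Matrix:
  10010
  11010
  10100
Read columns: 111010001110000

111010001110000


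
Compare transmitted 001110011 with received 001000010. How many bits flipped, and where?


XOR: 000110001

3 error(s) at position(s): 3, 4, 8


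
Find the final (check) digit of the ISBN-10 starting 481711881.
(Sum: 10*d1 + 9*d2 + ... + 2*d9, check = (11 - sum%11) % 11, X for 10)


Weighted sum: 238
238 mod 11 = 7

Check digit: 4


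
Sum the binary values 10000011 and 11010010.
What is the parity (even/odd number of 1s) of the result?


10000011 = 131
11010010 = 210
Sum = 341 = 101010101
1s count = 5

odd parity (5 ones in 101010101)


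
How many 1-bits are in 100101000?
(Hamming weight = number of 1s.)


Counting 1s in 100101000

3


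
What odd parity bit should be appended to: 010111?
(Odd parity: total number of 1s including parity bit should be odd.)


Number of 1s in data: 4
Parity bit: 1

1


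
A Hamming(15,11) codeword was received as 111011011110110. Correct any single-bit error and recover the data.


Syndrome = 0: no error detected

Data: 11101110110 (no errors)


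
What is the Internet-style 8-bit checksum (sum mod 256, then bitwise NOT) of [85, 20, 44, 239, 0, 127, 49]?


Sum = 564 mod 256 = 52
Complement = 203

203


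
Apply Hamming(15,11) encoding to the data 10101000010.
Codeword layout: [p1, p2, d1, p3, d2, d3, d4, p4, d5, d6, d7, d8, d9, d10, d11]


Parity bits: p1=0, p2=1, p3=0, p4=0

011001001000010


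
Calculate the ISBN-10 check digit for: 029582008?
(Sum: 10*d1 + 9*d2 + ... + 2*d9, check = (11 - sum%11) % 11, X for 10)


Weighted sum: 199
199 mod 11 = 1

Check digit: X


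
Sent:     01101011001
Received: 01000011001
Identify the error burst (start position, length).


XOR: 00101000000

Burst at position 2, length 3


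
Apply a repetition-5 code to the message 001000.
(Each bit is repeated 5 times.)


Each bit -> 5 copies

000000000011111000000000000000


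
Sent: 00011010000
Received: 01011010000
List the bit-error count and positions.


XOR: 01000000000

1 error(s) at position(s): 1


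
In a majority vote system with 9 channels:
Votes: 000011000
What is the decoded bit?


Ones: 2 out of 9
Threshold: 5

0 (2/9 voted 1)


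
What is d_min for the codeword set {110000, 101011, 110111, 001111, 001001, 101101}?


Comparing all pairs, minimum distance: 2
Can detect 1 errors, correct 0 errors

2


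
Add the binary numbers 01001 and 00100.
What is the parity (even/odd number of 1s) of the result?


01001 = 9
00100 = 4
Sum = 13 = 1101
1s count = 3

odd parity (3 ones in 1101)


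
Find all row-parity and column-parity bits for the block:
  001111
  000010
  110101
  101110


Row parities: 0100
Column parities: 010110

Row P: 0100, Col P: 010110, Corner: 1


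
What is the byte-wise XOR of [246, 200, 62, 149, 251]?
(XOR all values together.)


XOR chain: 246 ^ 200 ^ 62 ^ 149 ^ 251 = 110

110


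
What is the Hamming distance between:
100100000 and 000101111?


XOR: 100001111
Count of 1s: 5

5


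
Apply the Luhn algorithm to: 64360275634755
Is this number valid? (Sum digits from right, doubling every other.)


Luhn sum = 58
58 mod 10 = 8

Invalid (Luhn sum mod 10 = 8)


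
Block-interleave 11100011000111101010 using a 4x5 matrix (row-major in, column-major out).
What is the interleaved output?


Matrix:
  11100
  01100
  01111
  01010
Read columns: 10001111111000110010

10001111111000110010


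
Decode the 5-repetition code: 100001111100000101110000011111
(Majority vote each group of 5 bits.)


Groups: 10000, 11111, 00000, 10111, 00000, 11111
Majority votes: 010101

010101


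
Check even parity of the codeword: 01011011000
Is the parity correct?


Number of 1s: 5

No, parity error (5 ones)


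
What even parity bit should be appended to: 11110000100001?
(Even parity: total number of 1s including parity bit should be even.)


Number of 1s in data: 6
Parity bit: 0

0


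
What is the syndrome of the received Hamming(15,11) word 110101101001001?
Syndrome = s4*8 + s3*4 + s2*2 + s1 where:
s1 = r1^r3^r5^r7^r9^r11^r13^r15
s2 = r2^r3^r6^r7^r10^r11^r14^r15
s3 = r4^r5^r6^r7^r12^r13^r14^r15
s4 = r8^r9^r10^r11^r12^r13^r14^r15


s1=0, s2=0, s3=1, s4=1

Syndrome = 12 (error at position 12)


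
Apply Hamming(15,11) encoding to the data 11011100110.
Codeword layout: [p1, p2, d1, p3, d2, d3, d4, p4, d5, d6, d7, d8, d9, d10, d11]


Parity bits: p1=1, p2=0, p3=0, p4=0

101010101100110


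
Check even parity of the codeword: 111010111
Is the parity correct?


Number of 1s: 7

No, parity error (7 ones)


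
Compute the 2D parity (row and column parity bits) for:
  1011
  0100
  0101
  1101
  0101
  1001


Row parities: 110100
Column parities: 1011

Row P: 110100, Col P: 1011, Corner: 1


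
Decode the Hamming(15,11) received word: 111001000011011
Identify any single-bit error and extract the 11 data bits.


Syndrome = 0: no error detected

Data: 10100011011 (no errors)


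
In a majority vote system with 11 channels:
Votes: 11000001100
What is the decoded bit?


Ones: 4 out of 11
Threshold: 6

0 (4/11 voted 1)


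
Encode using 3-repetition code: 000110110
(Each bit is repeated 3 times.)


Each bit -> 3 copies

000000000111111000111111000


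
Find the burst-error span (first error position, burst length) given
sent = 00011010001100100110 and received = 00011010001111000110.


XOR: 00000000000011100000

Burst at position 12, length 3


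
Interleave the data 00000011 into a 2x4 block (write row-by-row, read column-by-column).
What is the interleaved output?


Matrix:
  0000
  0011
Read columns: 00000101

00000101


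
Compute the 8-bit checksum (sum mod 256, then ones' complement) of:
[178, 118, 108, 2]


Sum = 406 mod 256 = 150
Complement = 105

105


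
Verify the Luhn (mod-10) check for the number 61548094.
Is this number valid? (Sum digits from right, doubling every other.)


Luhn sum = 29
29 mod 10 = 9

Invalid (Luhn sum mod 10 = 9)


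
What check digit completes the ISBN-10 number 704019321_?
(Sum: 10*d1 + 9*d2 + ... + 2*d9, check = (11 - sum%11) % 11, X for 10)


Weighted sum: 173
173 mod 11 = 8

Check digit: 3


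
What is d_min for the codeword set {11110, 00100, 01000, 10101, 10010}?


Comparing all pairs, minimum distance: 2
Can detect 1 errors, correct 0 errors

2


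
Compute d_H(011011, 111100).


XOR: 100111
Count of 1s: 4

4


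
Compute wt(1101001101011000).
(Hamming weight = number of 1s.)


Counting 1s in 1101001101011000

8


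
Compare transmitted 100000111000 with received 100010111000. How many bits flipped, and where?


XOR: 000010000000

1 error(s) at position(s): 4


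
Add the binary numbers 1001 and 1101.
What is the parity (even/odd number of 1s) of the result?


1001 = 9
1101 = 13
Sum = 22 = 10110
1s count = 3

odd parity (3 ones in 10110)


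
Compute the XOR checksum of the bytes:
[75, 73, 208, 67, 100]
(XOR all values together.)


XOR chain: 75 ^ 73 ^ 208 ^ 67 ^ 100 = 245

245


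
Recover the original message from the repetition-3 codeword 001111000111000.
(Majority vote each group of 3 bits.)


Groups: 001, 111, 000, 111, 000
Majority votes: 01010

01010


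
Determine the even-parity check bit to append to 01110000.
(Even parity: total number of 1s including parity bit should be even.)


Number of 1s in data: 3
Parity bit: 1

1


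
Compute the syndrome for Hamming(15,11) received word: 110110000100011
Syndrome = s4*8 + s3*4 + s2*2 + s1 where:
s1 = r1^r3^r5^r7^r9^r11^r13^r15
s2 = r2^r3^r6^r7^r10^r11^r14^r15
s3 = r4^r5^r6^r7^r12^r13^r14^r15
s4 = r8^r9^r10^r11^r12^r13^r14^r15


s1=1, s2=0, s3=0, s4=1

Syndrome = 9 (error at position 9)


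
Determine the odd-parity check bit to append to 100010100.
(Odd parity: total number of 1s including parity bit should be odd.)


Number of 1s in data: 3
Parity bit: 0

0


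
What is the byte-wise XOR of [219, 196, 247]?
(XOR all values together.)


XOR chain: 219 ^ 196 ^ 247 = 232

232


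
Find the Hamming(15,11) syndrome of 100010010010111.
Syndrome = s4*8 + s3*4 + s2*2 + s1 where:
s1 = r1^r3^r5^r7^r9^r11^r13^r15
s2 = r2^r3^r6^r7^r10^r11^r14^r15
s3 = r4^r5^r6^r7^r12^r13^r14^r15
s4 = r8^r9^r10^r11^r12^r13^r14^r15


s1=1, s2=1, s3=0, s4=1

Syndrome = 11 (error at position 11)


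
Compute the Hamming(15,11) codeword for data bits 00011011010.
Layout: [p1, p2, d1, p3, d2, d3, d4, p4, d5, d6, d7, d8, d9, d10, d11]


Parity bits: p1=1, p2=1, p3=1, p4=0

110100101011010


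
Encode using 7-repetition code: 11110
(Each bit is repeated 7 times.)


Each bit -> 7 copies

11111111111111111111111111110000000


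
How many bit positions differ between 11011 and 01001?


XOR: 10010
Count of 1s: 2

2


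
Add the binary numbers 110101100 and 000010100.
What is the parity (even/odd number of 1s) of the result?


110101100 = 428
000010100 = 20
Sum = 448 = 111000000
1s count = 3

odd parity (3 ones in 111000000)


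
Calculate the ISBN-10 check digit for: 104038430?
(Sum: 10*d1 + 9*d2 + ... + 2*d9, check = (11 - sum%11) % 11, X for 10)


Weighted sum: 125
125 mod 11 = 4

Check digit: 7


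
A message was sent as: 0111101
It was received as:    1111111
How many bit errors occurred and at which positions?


XOR: 1000010

2 error(s) at position(s): 0, 5


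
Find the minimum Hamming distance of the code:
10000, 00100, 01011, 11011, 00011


Comparing all pairs, minimum distance: 1
Can detect 0 errors, correct 0 errors

1


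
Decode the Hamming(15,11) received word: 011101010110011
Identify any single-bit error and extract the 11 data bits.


Syndrome = 11: error at position 11

Data: 10100100011 (corrected bit 11)


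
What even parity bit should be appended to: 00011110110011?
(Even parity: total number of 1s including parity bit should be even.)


Number of 1s in data: 8
Parity bit: 0

0


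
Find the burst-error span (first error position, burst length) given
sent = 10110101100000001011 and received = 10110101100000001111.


XOR: 00000000000000000100

Burst at position 17, length 1


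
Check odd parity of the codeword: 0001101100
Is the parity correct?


Number of 1s: 4

No, parity error (4 ones)


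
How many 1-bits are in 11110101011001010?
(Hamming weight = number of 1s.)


Counting 1s in 11110101011001010

10


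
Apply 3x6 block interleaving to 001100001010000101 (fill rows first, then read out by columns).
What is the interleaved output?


Matrix:
  001100
  001010
  000101
Read columns: 000000110101010001

000000110101010001


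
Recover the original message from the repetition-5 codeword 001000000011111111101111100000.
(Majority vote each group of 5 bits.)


Groups: 00100, 00000, 11111, 11110, 11111, 00000
Majority votes: 001110

001110


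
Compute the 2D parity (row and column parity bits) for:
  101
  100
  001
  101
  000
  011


Row parities: 011000
Column parities: 110

Row P: 011000, Col P: 110, Corner: 0


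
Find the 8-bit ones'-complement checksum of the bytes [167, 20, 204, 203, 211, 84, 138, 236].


Sum = 1263 mod 256 = 239
Complement = 16

16


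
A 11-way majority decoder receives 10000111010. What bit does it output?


Ones: 5 out of 11
Threshold: 6

0 (5/11 voted 1)


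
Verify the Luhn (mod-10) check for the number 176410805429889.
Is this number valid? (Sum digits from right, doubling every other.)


Luhn sum = 77
77 mod 10 = 7

Invalid (Luhn sum mod 10 = 7)


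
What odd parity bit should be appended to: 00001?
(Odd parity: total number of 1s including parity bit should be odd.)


Number of 1s in data: 1
Parity bit: 0

0


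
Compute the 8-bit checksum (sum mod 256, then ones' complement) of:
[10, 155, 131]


Sum = 296 mod 256 = 40
Complement = 215

215


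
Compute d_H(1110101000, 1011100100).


XOR: 0101001100
Count of 1s: 4

4


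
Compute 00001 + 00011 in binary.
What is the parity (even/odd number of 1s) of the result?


00001 = 1
00011 = 3
Sum = 4 = 100
1s count = 1

odd parity (1 ones in 100)


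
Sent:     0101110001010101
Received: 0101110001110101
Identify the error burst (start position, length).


XOR: 0000000000100000

Burst at position 10, length 1


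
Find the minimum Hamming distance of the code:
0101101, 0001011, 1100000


Comparing all pairs, minimum distance: 3
Can detect 2 errors, correct 1 errors

3


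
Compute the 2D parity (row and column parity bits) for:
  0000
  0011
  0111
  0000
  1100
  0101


Row parities: 001000
Column parities: 1101

Row P: 001000, Col P: 1101, Corner: 1


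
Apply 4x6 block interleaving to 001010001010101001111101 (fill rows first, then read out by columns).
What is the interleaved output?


Matrix:
  001010
  001010
  101001
  111101
Read columns: 001100011111000111000011

001100011111000111000011


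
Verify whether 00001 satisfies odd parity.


Number of 1s: 1

Yes, parity is correct (1 ones)


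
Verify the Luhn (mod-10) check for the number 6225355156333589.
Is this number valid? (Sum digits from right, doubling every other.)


Luhn sum = 70
70 mod 10 = 0

Valid (Luhn sum mod 10 = 0)


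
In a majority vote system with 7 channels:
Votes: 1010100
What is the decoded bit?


Ones: 3 out of 7
Threshold: 4

0 (3/7 voted 1)
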